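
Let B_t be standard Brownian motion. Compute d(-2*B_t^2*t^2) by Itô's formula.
d(-2*B_t^2*t^2) = (2*t*(-2*B_t^2 - t)) dt + (-4*B_t*t^2) dB_t

Itô's formula for f(t, x): d f(t, B_t) = (f_t + (1/2) f_xx) dt + f_x dB_t. Compute partials of f(t, x) = -2*t^2*x^2:
  f_t(t,x)  = -4*t*x^2
  f_x(t,x)  = -4*t^2*x
  f_xx(t,x) = -4*t^2
Assemble drift = f_t + (1/2) f_xx = 2*t*(-t - 2*x^2) and diffusion = f_x = -4*t^2*x. Substituting x = B_t:
  d(-2*B_t^2*t^2) = (2*t*(-2*B_t^2 - t)) dt + (-4*B_t*t^2) dB_t.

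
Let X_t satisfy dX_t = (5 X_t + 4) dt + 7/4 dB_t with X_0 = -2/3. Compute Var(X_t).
Var(X_t) = 49*exp(10*t)/160 - 49/160

The variance V(t) = Var(X_t) satisfies V'(t) = 2 a V(t) + c^2 with V(0) = 0 (drift coefficient is linear in X, diffusion is constant). With a = 5, c = 7/4, the solution is
  V(t) = (c^2 / (2 a)) * (exp(2 a t) - 1)
       = ((7/4)^2 / (2*5)) * (exp(10 t) - 1)
       = 49*exp(10*t)/160 - 49/160.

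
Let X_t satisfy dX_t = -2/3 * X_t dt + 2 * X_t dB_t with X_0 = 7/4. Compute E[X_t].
E[X_t] = 7*exp(-2*t/3)/4

For GBM dX = mu X dt + sigma X dB with X_0 = x_0, apply Itô to Y = log X: dY = (mu - sigma^2/2) dt + sigma dB, so Y_t = log(x_0) + (mu - sigma^2/2) t + sigma B_t and hence X_t = x_0 * exp((mu - sigma^2/2) t + sigma B_t).
With mu = -2/3, sigma = 2, x_0 = 7/4, this gives:
  X_t = 7/4 * exp((-8/3) * t + (2) * B_t).
Since sigma*B_t ~ Normal(0, sigma^2 t), E[exp(sigma*B_t)] = exp(sigma^2 t / 2); so E[X_t] = x_0 * exp((mu - sigma^2/2) t) * exp(sigma^2 t / 2) = x_0 * exp(mu t) = 7*exp(-2*t/3)/4.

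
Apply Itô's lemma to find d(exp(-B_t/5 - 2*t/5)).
d(exp(-B_t/5 - 2*t/5)) = (-19*exp(-B_t/5 - 2*t/5)/50) dt + (-exp(-B_t/5 - 2*t/5)/5) dB_t

Itô's formula for f(t, x): d f(t, B_t) = (f_t + (1/2) f_xx) dt + f_x dB_t. Compute partials of f(t, x) = exp(-2*t/5 - x/5):
  f_t(t,x)  = -2*exp(-2*t/5 - x/5)/5
  f_x(t,x)  = -exp(-2*t/5 - x/5)/5
  f_xx(t,x) = exp(-2*t/5 - x/5)/25
Assemble drift = f_t + (1/2) f_xx = -19*exp(-2*t/5 - x/5)/50 and diffusion = f_x = -exp(-2*t/5 - x/5)/5. Substituting x = B_t:
  d(exp(-B_t/5 - 2*t/5)) = (-19*exp(-B_t/5 - 2*t/5)/50) dt + (-exp(-B_t/5 - 2*t/5)/5) dB_t.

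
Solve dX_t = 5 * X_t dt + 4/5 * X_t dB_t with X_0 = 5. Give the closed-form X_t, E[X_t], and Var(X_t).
X_t = 5 * exp((117/25) t + (4/5) B_t); E[X_t] = 5*exp(5*t); Var(X_t) = 25*(exp(16*t/25) - 1)*exp(10*t)

For GBM dX = mu X dt + sigma X dB with X_0 = x_0, apply Itô to Y = log X: dY = (mu - sigma^2/2) dt + sigma dB, so Y_t = log(x_0) + (mu - sigma^2/2) t + sigma B_t and hence X_t = x_0 * exp((mu - sigma^2/2) t + sigma B_t).
With mu = 5, sigma = 4/5, x_0 = 5, this gives:
  X_t = 5 * exp((117/25) * t + (4/5) * B_t).
Since sigma*B_t ~ Normal(0, sigma^2 t), E[exp(sigma*B_t)] = exp(sigma^2 t / 2); so E[X_t] = x_0 * exp((mu - sigma^2/2) t) * exp(sigma^2 t / 2) = x_0 * exp(mu t) = 5*exp(5*t).
Var(X_t) = E[X_t^2] - (E[X_t])^2 = x_0^2 * exp(2 mu t) * (exp(sigma^2 t) - 1) = 25*(exp(16*t/25) - 1)*exp(10*t).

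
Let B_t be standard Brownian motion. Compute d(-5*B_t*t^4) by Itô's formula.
d(-5*B_t*t^4) = (-20*B_t*t^3) dt + (-5*t^4) dB_t

Itô's formula for f(t, x): d f(t, B_t) = (f_t + (1/2) f_xx) dt + f_x dB_t. Compute partials of f(t, x) = -5*t^4*x:
  f_t(t,x)  = -20*t^3*x
  f_x(t,x)  = -5*t^4
  f_xx(t,x) = 0
Assemble drift = f_t + (1/2) f_xx = -20*t^3*x and diffusion = f_x = -5*t^4. Substituting x = B_t:
  d(-5*B_t*t^4) = (-20*B_t*t^3) dt + (-5*t^4) dB_t.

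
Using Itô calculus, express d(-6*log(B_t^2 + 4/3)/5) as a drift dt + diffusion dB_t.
d(-6*log(B_t^2 + 4/3)/5) = (18*(3*B_t^2 - 4)/(5*(3*B_t^2 + 4)^2)) dt + (-36*B_t/(15*B_t^2 + 20)) dB_t

Itô's formula for f(B_t) gives d f(B_t) = f'(B_t) dB_t + (1/2) f''(B_t) dt. Compute derivatives of f(x) = -6*log(x^2 + 4/3)/5:
  f'(x)  = -36*x/(15*x^2 + 20)
  f''(x) = 36*(3*x^2 - 4)/(5*(3*x^2 + 4)^2)
Substitute x = B_t and multiply the f'' term by 1/2:
  drift     = (1/2) * (36*(3*x^2 - 4)/(5*(3*x^2 + 4)^2)) evaluated at B_t = 18*(3*B_t^2 - 4)/(5*(3*B_t^2 + 4)^2)
  diffusion = (-36*x/(15*x^2 + 20)) evaluated at B_t = -36*B_t/(15*B_t^2 + 20)
Therefore d(-6*log(B_t^2 + 4/3)/5) = (18*(3*B_t^2 - 4)/(5*(3*B_t^2 + 4)^2)) dt + (-36*B_t/(15*B_t^2 + 20)) dB_t.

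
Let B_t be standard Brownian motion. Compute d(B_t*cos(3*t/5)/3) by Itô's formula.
d(B_t*cos(3*t/5)/3) = (-B_t*sin(3*t/5)/5) dt + (cos(3*t/5)/3) dB_t

Itô's formula for f(t, x): d f(t, B_t) = (f_t + (1/2) f_xx) dt + f_x dB_t. Compute partials of f(t, x) = x*cos(3*t/5)/3:
  f_t(t,x)  = -x*sin(3*t/5)/5
  f_x(t,x)  = cos(3*t/5)/3
  f_xx(t,x) = 0
Assemble drift = f_t + (1/2) f_xx = -x*sin(3*t/5)/5 and diffusion = f_x = cos(3*t/5)/3. Substituting x = B_t:
  d(B_t*cos(3*t/5)/3) = (-B_t*sin(3*t/5)/5) dt + (cos(3*t/5)/3) dB_t.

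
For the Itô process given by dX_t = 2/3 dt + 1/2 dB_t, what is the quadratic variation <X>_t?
<X>_t = t/4

For an Itô process dX_t = a(t) dt + b(t) dB_t, the quadratic variation is <X>_t = int_0^t b(s)^2 ds (the drift term does not contribute). Here b(s) = 1/2, so
  b(s)^2 = 1/4.
Integrating from 0 to t:
  <X>_t = int_0^t (1/4) ds = t/4.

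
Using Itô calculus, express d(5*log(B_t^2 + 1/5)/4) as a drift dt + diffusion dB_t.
d(5*log(B_t^2 + 1/5)/4) = (25*(1 - 5*B_t^2)/(4*(5*B_t^2 + 1)^2)) dt + (25*B_t/(2*(5*B_t^2 + 1))) dB_t

Itô's formula for f(B_t) gives d f(B_t) = f'(B_t) dB_t + (1/2) f''(B_t) dt. Compute derivatives of f(x) = 5*log(x^2 + 1/5)/4:
  f'(x)  = 25*x/(2*(5*x^2 + 1))
  f''(x) = 25*(1 - 5*x^2)/(2*(5*x^2 + 1)^2)
Substitute x = B_t and multiply the f'' term by 1/2:
  drift     = (1/2) * (25*(1 - 5*x^2)/(2*(5*x^2 + 1)^2)) evaluated at B_t = 25*(1 - 5*B_t^2)/(4*(5*B_t^2 + 1)^2)
  diffusion = (25*x/(2*(5*x^2 + 1))) evaluated at B_t = 25*B_t/(2*(5*B_t^2 + 1))
Therefore d(5*log(B_t^2 + 1/5)/4) = (25*(1 - 5*B_t^2)/(4*(5*B_t^2 + 1)^2)) dt + (25*B_t/(2*(5*B_t^2 + 1))) dB_t.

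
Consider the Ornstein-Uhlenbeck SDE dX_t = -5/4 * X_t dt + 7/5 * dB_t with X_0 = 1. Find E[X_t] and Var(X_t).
E[X_t] = exp(-5*t/4); Var(X_t) = 98/125 - 98*exp(-5*t/2)/125

The OU SDE dX = -theta X dt + sigma dB admits the integrating factor exp(theta t): d(exp(theta t) X_t) = sigma exp(theta t) dB_t. Integrating from 0 to t:
  X_t = x_0 * exp(-theta t) + sigma * int_0^t exp(-theta (t-s)) dB_s.
The Itô integral has mean 0 and (by the Itô isometry) variance sigma^2 * int_0^t exp(-2 theta (t - s)) ds = sigma^2 * (1 - exp(-2 theta t)) / (2 theta).
With theta = 5/4, sigma = 7/5, x_0 = 1:
  E[X_t] = 1 * exp(-5/4 t) = exp(-5*t/4)
  Var(X_t) = (7/5)^2 * (1 - exp(-2*5/4 t)) / (2 * 5/4) = 98/125 - 98*exp(-5*t/2)/125.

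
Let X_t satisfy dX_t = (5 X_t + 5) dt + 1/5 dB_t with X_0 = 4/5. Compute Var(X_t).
Var(X_t) = exp(10*t)/250 - 1/250

The variance V(t) = Var(X_t) satisfies V'(t) = 2 a V(t) + c^2 with V(0) = 0 (drift coefficient is linear in X, diffusion is constant). With a = 5, c = 1/5, the solution is
  V(t) = (c^2 / (2 a)) * (exp(2 a t) - 1)
       = ((1/5)^2 / (2*5)) * (exp(10 t) - 1)
       = exp(10*t)/250 - 1/250.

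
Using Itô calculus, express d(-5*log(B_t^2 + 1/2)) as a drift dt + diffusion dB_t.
d(-5*log(B_t^2 + 1/2)) = (10*(2*B_t^2 - 1)/(2*B_t^2 + 1)^2) dt + (-20*B_t/(2*B_t^2 + 1)) dB_t

Itô's formula for f(B_t) gives d f(B_t) = f'(B_t) dB_t + (1/2) f''(B_t) dt. Compute derivatives of f(x) = -5*log(x^2 + 1/2):
  f'(x)  = -20*x/(2*x^2 + 1)
  f''(x) = 20*(2*x^2 - 1)/(2*x^2 + 1)^2
Substitute x = B_t and multiply the f'' term by 1/2:
  drift     = (1/2) * (20*(2*x^2 - 1)/(2*x^2 + 1)^2) evaluated at B_t = 10*(2*B_t^2 - 1)/(2*B_t^2 + 1)^2
  diffusion = (-20*x/(2*x^2 + 1)) evaluated at B_t = -20*B_t/(2*B_t^2 + 1)
Therefore d(-5*log(B_t^2 + 1/2)) = (10*(2*B_t^2 - 1)/(2*B_t^2 + 1)^2) dt + (-20*B_t/(2*B_t^2 + 1)) dB_t.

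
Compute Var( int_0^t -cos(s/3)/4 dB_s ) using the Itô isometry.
Var = t/32 + 3*sin(2*t/3)/64

The Itô integral of a deterministic integrand f(s) has mean 0 because each increment f(s) * (B_{s+ds} - B_s) has mean 0. By the Itô isometry:
  Var( int_0^t f(s) dB_s ) = E[ (int_0^t f(s) dB_s)^2 ] = int_0^t f(s)^2 ds.
Here f(s) = -cos(s/3)/4, so f(s)^2 = cos(s/3)^2/16. Integrate:
  int_0^t (cos(s/3)^2/16) ds = t/32 + 3*sin(2*t/3)/64.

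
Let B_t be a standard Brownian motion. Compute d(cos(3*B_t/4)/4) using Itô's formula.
d(cos(3*B_t/4)/4) = (-9*cos(3*B_t/4)/128) dt + (-3*sin(3*B_t/4)/16) dB_t

Itô's formula for f(B_t) gives d f(B_t) = f'(B_t) dB_t + (1/2) f''(B_t) dt. Compute derivatives of f(x) = cos(3*x/4)/4:
  f'(x)  = -3*sin(3*x/4)/16
  f''(x) = -9*cos(3*x/4)/64
Substitute x = B_t and multiply the f'' term by 1/2:
  drift     = (1/2) * (-9*cos(3*x/4)/64) evaluated at B_t = -9*cos(3*B_t/4)/128
  diffusion = (-3*sin(3*x/4)/16) evaluated at B_t = -3*sin(3*B_t/4)/16
Therefore d(cos(3*B_t/4)/4) = (-9*cos(3*B_t/4)/128) dt + (-3*sin(3*B_t/4)/16) dB_t.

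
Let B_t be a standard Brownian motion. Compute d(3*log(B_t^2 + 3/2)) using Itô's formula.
d(3*log(B_t^2 + 3/2)) = (6*(3 - 2*B_t^2)/(2*B_t^2 + 3)^2) dt + (12*B_t/(2*B_t^2 + 3)) dB_t

Itô's formula for f(B_t) gives d f(B_t) = f'(B_t) dB_t + (1/2) f''(B_t) dt. Compute derivatives of f(x) = 3*log(x^2 + 3/2):
  f'(x)  = 12*x/(2*x^2 + 3)
  f''(x) = 12*(3 - 2*x^2)/(2*x^2 + 3)^2
Substitute x = B_t and multiply the f'' term by 1/2:
  drift     = (1/2) * (12*(3 - 2*x^2)/(2*x^2 + 3)^2) evaluated at B_t = 6*(3 - 2*B_t^2)/(2*B_t^2 + 3)^2
  diffusion = (12*x/(2*x^2 + 3)) evaluated at B_t = 12*B_t/(2*B_t^2 + 3)
Therefore d(3*log(B_t^2 + 3/2)) = (6*(3 - 2*B_t^2)/(2*B_t^2 + 3)^2) dt + (12*B_t/(2*B_t^2 + 3)) dB_t.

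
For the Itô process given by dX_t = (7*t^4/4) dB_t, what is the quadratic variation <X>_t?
<X>_t = 49*t^9/144

For an Itô process dX_t = a(t) dt + b(t) dB_t, the quadratic variation is <X>_t = int_0^t b(s)^2 ds (the drift term does not contribute). Here b(s) = 7*s^4/4, so
  b(s)^2 = 49*s^8/16.
Integrating from 0 to t:
  <X>_t = int_0^t (49*s^8/16) ds = 49*t^9/144.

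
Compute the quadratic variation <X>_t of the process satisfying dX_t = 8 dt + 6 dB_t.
<X>_t = 36*t

For an Itô process dX_t = a(t) dt + b(t) dB_t, the quadratic variation is <X>_t = int_0^t b(s)^2 ds (the drift term does not contribute). Here b(s) = 6, so
  b(s)^2 = 36.
Integrating from 0 to t:
  <X>_t = int_0^t (36) ds = 36*t.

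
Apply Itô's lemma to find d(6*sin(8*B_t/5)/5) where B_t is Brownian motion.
d(6*sin(8*B_t/5)/5) = (-192*sin(8*B_t/5)/125) dt + (48*cos(8*B_t/5)/25) dB_t

Itô's formula for f(B_t) gives d f(B_t) = f'(B_t) dB_t + (1/2) f''(B_t) dt. Compute derivatives of f(x) = 6*sin(8*x/5)/5:
  f'(x)  = 48*cos(8*x/5)/25
  f''(x) = -384*sin(8*x/5)/125
Substitute x = B_t and multiply the f'' term by 1/2:
  drift     = (1/2) * (-384*sin(8*x/5)/125) evaluated at B_t = -192*sin(8*B_t/5)/125
  diffusion = (48*cos(8*x/5)/25) evaluated at B_t = 48*cos(8*B_t/5)/25
Therefore d(6*sin(8*B_t/5)/5) = (-192*sin(8*B_t/5)/125) dt + (48*cos(8*B_t/5)/25) dB_t.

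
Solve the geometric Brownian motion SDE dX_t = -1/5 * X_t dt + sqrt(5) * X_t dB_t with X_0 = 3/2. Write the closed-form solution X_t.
X_t = 3/2 * exp((-27/10) * t + (sqrt(5)) * B_t)

For GBM dX = mu X dt + sigma X dB with X_0 = x_0, apply Itô to Y = log X: dY = (mu - sigma^2/2) dt + sigma dB, so Y_t = log(x_0) + (mu - sigma^2/2) t + sigma B_t and hence X_t = x_0 * exp((mu - sigma^2/2) t + sigma B_t).
With mu = -1/5, sigma = sqrt(5), x_0 = 3/2, this gives:
  X_t = 3/2 * exp((-27/10) * t + (sqrt(5)) * B_t).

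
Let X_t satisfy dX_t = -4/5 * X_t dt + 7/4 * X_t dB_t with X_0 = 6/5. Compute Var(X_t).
Var(X_t) = (36*exp(49*t/16) - 36)*exp(-8*t/5)/25

For GBM dX = mu X dt + sigma X dB with X_0 = x_0, apply Itô to Y = log X: dY = (mu - sigma^2/2) dt + sigma dB, so Y_t = log(x_0) + (mu - sigma^2/2) t + sigma B_t and hence X_t = x_0 * exp((mu - sigma^2/2) t + sigma B_t).
With mu = -4/5, sigma = 7/4, x_0 = 6/5, this gives:
  X_t = 6/5 * exp((-373/160) * t + (7/4) * B_t).
Since sigma*B_t ~ Normal(0, sigma^2 t), E[exp(sigma*B_t)] = exp(sigma^2 t / 2); so E[X_t] = x_0 * exp((mu - sigma^2/2) t) * exp(sigma^2 t / 2) = x_0 * exp(mu t) = 6*exp(-4*t/5)/5.
Var(X_t) = E[X_t^2] - (E[X_t])^2 = x_0^2 * exp(2 mu t) * (exp(sigma^2 t) - 1) = (36*exp(49*t/16) - 36)*exp(-8*t/5)/25.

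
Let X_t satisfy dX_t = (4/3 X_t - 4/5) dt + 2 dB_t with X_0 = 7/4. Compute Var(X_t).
Var(X_t) = 3*exp(8*t/3)/2 - 3/2

The variance V(t) = Var(X_t) satisfies V'(t) = 2 a V(t) + c^2 with V(0) = 0 (drift coefficient is linear in X, diffusion is constant). With a = 4/3, c = 2, the solution is
  V(t) = (c^2 / (2 a)) * (exp(2 a t) - 1)
       = (2^2 / (2*(4/3))) * (exp((8/3) t) - 1)
       = 3*exp(8*t/3)/2 - 3/2.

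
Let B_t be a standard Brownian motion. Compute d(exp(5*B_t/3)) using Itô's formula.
d(exp(5*B_t/3)) = (25*exp(5*B_t/3)/18) dt + (5*exp(5*B_t/3)/3) dB_t

Itô's formula for f(B_t) gives d f(B_t) = f'(B_t) dB_t + (1/2) f''(B_t) dt. Compute derivatives of f(x) = exp(5*x/3):
  f'(x)  = 5*exp(5*x/3)/3
  f''(x) = 25*exp(5*x/3)/9
Substitute x = B_t and multiply the f'' term by 1/2:
  drift     = (1/2) * (25*exp(5*x/3)/9) evaluated at B_t = 25*exp(5*B_t/3)/18
  diffusion = (5*exp(5*x/3)/3) evaluated at B_t = 5*exp(5*B_t/3)/3
Therefore d(exp(5*B_t/3)) = (25*exp(5*B_t/3)/18) dt + (5*exp(5*B_t/3)/3) dB_t.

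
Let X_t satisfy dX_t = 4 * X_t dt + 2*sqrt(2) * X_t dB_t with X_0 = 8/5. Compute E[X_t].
E[X_t] = 8*exp(4*t)/5

For GBM dX = mu X dt + sigma X dB with X_0 = x_0, apply Itô to Y = log X: dY = (mu - sigma^2/2) dt + sigma dB, so Y_t = log(x_0) + (mu - sigma^2/2) t + sigma B_t and hence X_t = x_0 * exp((mu - sigma^2/2) t + sigma B_t).
With mu = 4, sigma = 2*sqrt(2), x_0 = 8/5, this gives:
  X_t = 8/5 * exp((0) * t + (2*sqrt(2)) * B_t).
Since sigma*B_t ~ Normal(0, sigma^2 t), E[exp(sigma*B_t)] = exp(sigma^2 t / 2); so E[X_t] = x_0 * exp((mu - sigma^2/2) t) * exp(sigma^2 t / 2) = x_0 * exp(mu t) = 8*exp(4*t)/5.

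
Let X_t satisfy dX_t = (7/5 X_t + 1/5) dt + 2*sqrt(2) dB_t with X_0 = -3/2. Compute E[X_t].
E[X_t] = -19*exp(7*t/5)/14 - 1/7

Taking expectations and using E[dB_t] = 0, the mean m(t) = E[X_t] satisfies the ODE m'(t) = a m(t) + b with m(0) = x_0. With a = 7/5, b = 1/5, x_0 = -3/2, the solution is
  m(t) = x_0 * exp(a t) + (b/a) * (exp(a t) - 1)
       = (-3/2) * exp((7/5) t) + ((1/5)/(7/5)) * (exp((7/5) t) - 1)
       = -19*exp(7*t/5)/14 - 1/7.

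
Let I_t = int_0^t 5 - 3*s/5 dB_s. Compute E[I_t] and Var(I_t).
E[I_t] = 0; Var(I_t) = t*(3*t^2 - 75*t + 625)/25

The Itô integral of a deterministic integrand f(s) has mean 0 because each increment f(s) * (B_{s+ds} - B_s) has mean 0. By the Itô isometry:
  Var( int_0^t f(s) dB_s ) = E[ (int_0^t f(s) dB_s)^2 ] = int_0^t f(s)^2 ds.
Here f(s) = 5 - 3*s/5, so f(s)^2 = (3*s - 25)^2/25. Integrate:
  int_0^t ((3*s - 25)^2/25) ds = t*(3*t^2 - 75*t + 625)/25.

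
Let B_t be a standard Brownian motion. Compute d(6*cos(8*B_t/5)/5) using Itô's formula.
d(6*cos(8*B_t/5)/5) = (-192*cos(8*B_t/5)/125) dt + (-48*sin(8*B_t/5)/25) dB_t

Itô's formula for f(B_t) gives d f(B_t) = f'(B_t) dB_t + (1/2) f''(B_t) dt. Compute derivatives of f(x) = 6*cos(8*x/5)/5:
  f'(x)  = -48*sin(8*x/5)/25
  f''(x) = -384*cos(8*x/5)/125
Substitute x = B_t and multiply the f'' term by 1/2:
  drift     = (1/2) * (-384*cos(8*x/5)/125) evaluated at B_t = -192*cos(8*B_t/5)/125
  diffusion = (-48*sin(8*x/5)/25) evaluated at B_t = -48*sin(8*B_t/5)/25
Therefore d(6*cos(8*B_t/5)/5) = (-192*cos(8*B_t/5)/125) dt + (-48*sin(8*B_t/5)/25) dB_t.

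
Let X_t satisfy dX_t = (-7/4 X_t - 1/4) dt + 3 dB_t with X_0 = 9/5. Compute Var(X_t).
Var(X_t) = 18/7 - 18*exp(-7*t/2)/7

The variance V(t) = Var(X_t) satisfies V'(t) = 2 a V(t) + c^2 with V(0) = 0 (drift coefficient is linear in X, diffusion is constant). With a = -7/4, c = 3, the solution is
  V(t) = (c^2 / (2 a)) * (exp(2 a t) - 1)
       = (3^2 / (2*(-7/4))) * (exp((-7/2) t) - 1)
       = 18/7 - 18*exp(-7*t/2)/7.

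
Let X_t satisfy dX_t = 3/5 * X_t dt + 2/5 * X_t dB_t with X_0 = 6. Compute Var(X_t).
Var(X_t) = 36*(exp(4*t/25) - 1)*exp(6*t/5)

For GBM dX = mu X dt + sigma X dB with X_0 = x_0, apply Itô to Y = log X: dY = (mu - sigma^2/2) dt + sigma dB, so Y_t = log(x_0) + (mu - sigma^2/2) t + sigma B_t and hence X_t = x_0 * exp((mu - sigma^2/2) t + sigma B_t).
With mu = 3/5, sigma = 2/5, x_0 = 6, this gives:
  X_t = 6 * exp((13/25) * t + (2/5) * B_t).
Since sigma*B_t ~ Normal(0, sigma^2 t), E[exp(sigma*B_t)] = exp(sigma^2 t / 2); so E[X_t] = x_0 * exp((mu - sigma^2/2) t) * exp(sigma^2 t / 2) = x_0 * exp(mu t) = 6*exp(3*t/5).
Var(X_t) = E[X_t^2] - (E[X_t])^2 = x_0^2 * exp(2 mu t) * (exp(sigma^2 t) - 1) = 36*(exp(4*t/25) - 1)*exp(6*t/5).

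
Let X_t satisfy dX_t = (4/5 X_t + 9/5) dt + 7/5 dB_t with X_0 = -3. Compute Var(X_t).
Var(X_t) = 49*exp(8*t/5)/40 - 49/40

The variance V(t) = Var(X_t) satisfies V'(t) = 2 a V(t) + c^2 with V(0) = 0 (drift coefficient is linear in X, diffusion is constant). With a = 4/5, c = 7/5, the solution is
  V(t) = (c^2 / (2 a)) * (exp(2 a t) - 1)
       = ((7/5)^2 / (2*(4/5))) * (exp((8/5) t) - 1)
       = 49*exp(8*t/5)/40 - 49/40.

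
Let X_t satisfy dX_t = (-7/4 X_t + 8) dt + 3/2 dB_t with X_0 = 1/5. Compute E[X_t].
E[X_t] = 32/7 - 153*exp(-7*t/4)/35

Taking expectations and using E[dB_t] = 0, the mean m(t) = E[X_t] satisfies the ODE m'(t) = a m(t) + b with m(0) = x_0. With a = -7/4, b = 8, x_0 = 1/5, the solution is
  m(t) = x_0 * exp(a t) + (b/a) * (exp(a t) - 1)
       = (1/5) * exp((-7/4) t) + (8/(-7/4)) * (exp((-7/4) t) - 1)
       = 32/7 - 153*exp(-7*t/4)/35.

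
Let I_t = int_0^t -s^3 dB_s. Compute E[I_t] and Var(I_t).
E[I_t] = 0; Var(I_t) = t^7/7

The Itô integral of a deterministic integrand f(s) has mean 0 because each increment f(s) * (B_{s+ds} - B_s) has mean 0. By the Itô isometry:
  Var( int_0^t f(s) dB_s ) = E[ (int_0^t f(s) dB_s)^2 ] = int_0^t f(s)^2 ds.
Here f(s) = -s^3, so f(s)^2 = s^6. Integrate:
  int_0^t (s^6) ds = t^7/7.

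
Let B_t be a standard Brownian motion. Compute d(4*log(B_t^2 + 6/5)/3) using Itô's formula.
d(4*log(B_t^2 + 6/5)/3) = (20*(6 - 5*B_t^2)/(3*(5*B_t^2 + 6)^2)) dt + (40*B_t/(3*(5*B_t^2 + 6))) dB_t

Itô's formula for f(B_t) gives d f(B_t) = f'(B_t) dB_t + (1/2) f''(B_t) dt. Compute derivatives of f(x) = 4*log(x^2 + 6/5)/3:
  f'(x)  = 40*x/(3*(5*x^2 + 6))
  f''(x) = 40*(6 - 5*x^2)/(3*(5*x^2 + 6)^2)
Substitute x = B_t and multiply the f'' term by 1/2:
  drift     = (1/2) * (40*(6 - 5*x^2)/(3*(5*x^2 + 6)^2)) evaluated at B_t = 20*(6 - 5*B_t^2)/(3*(5*B_t^2 + 6)^2)
  diffusion = (40*x/(3*(5*x^2 + 6))) evaluated at B_t = 40*B_t/(3*(5*B_t^2 + 6))
Therefore d(4*log(B_t^2 + 6/5)/3) = (20*(6 - 5*B_t^2)/(3*(5*B_t^2 + 6)^2)) dt + (40*B_t/(3*(5*B_t^2 + 6))) dB_t.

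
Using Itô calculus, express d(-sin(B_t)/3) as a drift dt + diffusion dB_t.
d(-sin(B_t)/3) = (sin(B_t)/6) dt + (-cos(B_t)/3) dB_t

Itô's formula for f(B_t) gives d f(B_t) = f'(B_t) dB_t + (1/2) f''(B_t) dt. Compute derivatives of f(x) = -sin(x)/3:
  f'(x)  = -cos(x)/3
  f''(x) = sin(x)/3
Substitute x = B_t and multiply the f'' term by 1/2:
  drift     = (1/2) * (sin(x)/3) evaluated at B_t = sin(B_t)/6
  diffusion = (-cos(x)/3) evaluated at B_t = -cos(B_t)/3
Therefore d(-sin(B_t)/3) = (sin(B_t)/6) dt + (-cos(B_t)/3) dB_t.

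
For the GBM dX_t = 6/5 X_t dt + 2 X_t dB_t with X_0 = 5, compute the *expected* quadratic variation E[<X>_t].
E[<X>_t] = 125*exp(32*t/5)/8 - 125/8

<X>_t = int_0^t (2 * X_s)^2 ds. Taking expectation inside the integral: E[<X>_t] = 2^2 * int_0^t E[X_s^2] ds. For GBM, E[X_s^2] = x_0^2 * exp((2 mu + sigma^2) s). Integrating:
  E[<X>_t] = 2^2 * 5^2 * (exp((2*(6/5) + 2^2) t) - 1) / (2*(6/5) + 2^2)
           = 2^2 * 5^2 * (exp((32/5) t) - 1) / (32/5) = 125*exp(32*t/5)/8 - 125/8.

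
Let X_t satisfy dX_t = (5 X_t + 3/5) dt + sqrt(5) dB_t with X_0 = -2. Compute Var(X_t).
Var(X_t) = exp(10*t)/2 - 1/2

The variance V(t) = Var(X_t) satisfies V'(t) = 2 a V(t) + c^2 with V(0) = 0 (drift coefficient is linear in X, diffusion is constant). With a = 5, c = sqrt(5), the solution is
  V(t) = (c^2 / (2 a)) * (exp(2 a t) - 1)
       = (sqrt(5)^2 / (2*5)) * (exp(10 t) - 1)
       = exp(10*t)/2 - 1/2.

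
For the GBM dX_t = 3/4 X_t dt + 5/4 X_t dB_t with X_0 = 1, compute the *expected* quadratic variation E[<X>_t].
E[<X>_t] = 25*exp(49*t/16)/49 - 25/49

<X>_t = int_0^t ((5/4) * X_s)^2 ds. Taking expectation inside the integral: E[<X>_t] = (5/4)^2 * int_0^t E[X_s^2] ds. For GBM, E[X_s^2] = x_0^2 * exp((2 mu + sigma^2) s). Integrating:
  E[<X>_t] = (5/4)^2 * 1^2 * (exp((2*(3/4) + (5/4)^2) t) - 1) / (2*(3/4) + (5/4)^2)
           = (5/4)^2 * 1^2 * (exp((49/16) t) - 1) / (49/16) = 25*exp(49*t/16)/49 - 25/49.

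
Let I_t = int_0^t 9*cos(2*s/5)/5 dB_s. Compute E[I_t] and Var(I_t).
E[I_t] = 0; Var(I_t) = 81*t/50 + 81*sin(4*t/5)/40

The Itô integral of a deterministic integrand f(s) has mean 0 because each increment f(s) * (B_{s+ds} - B_s) has mean 0. By the Itô isometry:
  Var( int_0^t f(s) dB_s ) = E[ (int_0^t f(s) dB_s)^2 ] = int_0^t f(s)^2 ds.
Here f(s) = 9*cos(2*s/5)/5, so f(s)^2 = 81*cos(2*s/5)^2/25. Integrate:
  int_0^t (81*cos(2*s/5)^2/25) ds = 81*t/50 + 81*sin(4*t/5)/40.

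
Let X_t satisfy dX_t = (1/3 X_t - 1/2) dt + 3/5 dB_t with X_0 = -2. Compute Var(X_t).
Var(X_t) = 27*exp(2*t/3)/50 - 27/50

The variance V(t) = Var(X_t) satisfies V'(t) = 2 a V(t) + c^2 with V(0) = 0 (drift coefficient is linear in X, diffusion is constant). With a = 1/3, c = 3/5, the solution is
  V(t) = (c^2 / (2 a)) * (exp(2 a t) - 1)
       = ((3/5)^2 / (2*(1/3))) * (exp((2/3) t) - 1)
       = 27*exp(2*t/3)/50 - 27/50.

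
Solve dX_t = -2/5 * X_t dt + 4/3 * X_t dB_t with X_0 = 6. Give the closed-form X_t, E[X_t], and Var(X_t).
X_t = 6 * exp((-58/45) t + (4/3) B_t); E[X_t] = 6*exp(-2*t/5); Var(X_t) = (36*exp(16*t/9) - 36)*exp(-4*t/5)

For GBM dX = mu X dt + sigma X dB with X_0 = x_0, apply Itô to Y = log X: dY = (mu - sigma^2/2) dt + sigma dB, so Y_t = log(x_0) + (mu - sigma^2/2) t + sigma B_t and hence X_t = x_0 * exp((mu - sigma^2/2) t + sigma B_t).
With mu = -2/5, sigma = 4/3, x_0 = 6, this gives:
  X_t = 6 * exp((-58/45) * t + (4/3) * B_t).
Since sigma*B_t ~ Normal(0, sigma^2 t), E[exp(sigma*B_t)] = exp(sigma^2 t / 2); so E[X_t] = x_0 * exp((mu - sigma^2/2) t) * exp(sigma^2 t / 2) = x_0 * exp(mu t) = 6*exp(-2*t/5).
Var(X_t) = E[X_t^2] - (E[X_t])^2 = x_0^2 * exp(2 mu t) * (exp(sigma^2 t) - 1) = (36*exp(16*t/9) - 36)*exp(-4*t/5).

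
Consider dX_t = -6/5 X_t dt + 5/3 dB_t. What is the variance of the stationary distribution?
lim Var(X_t) = 125/108

The OU SDE dX = -theta X dt + sigma dB admits the integrating factor exp(theta t): d(exp(theta t) X_t) = sigma exp(theta t) dB_t. Integrating from 0 to t gives X_t = x_0 * exp(-theta t) + sigma * int_0^t exp(-theta (t-s)) dB_s for any initial x_0. The Itô integral has variance (by the Itô isometry) sigma^2 * int_0^t exp(-2 theta (t - s)) ds = sigma^2 * (1 - exp(-2 theta t)) / (2 theta), independent of x_0.
With theta = 6/5, sigma = 5/3:
  Var(X_t) = (5/3)^2 * (1 - exp(-2*6/5 t)) / (2 * 6/5) = 125/108 - 125*exp(-12*t/5)/108.
As t -> infinity, exp(-2*6/5 t) -> 0, so the stationary variance is sigma^2 / (2 theta) = 125/108.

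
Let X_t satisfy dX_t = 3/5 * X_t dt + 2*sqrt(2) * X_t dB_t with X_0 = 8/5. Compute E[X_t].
E[X_t] = 8*exp(3*t/5)/5

For GBM dX = mu X dt + sigma X dB with X_0 = x_0, apply Itô to Y = log X: dY = (mu - sigma^2/2) dt + sigma dB, so Y_t = log(x_0) + (mu - sigma^2/2) t + sigma B_t and hence X_t = x_0 * exp((mu - sigma^2/2) t + sigma B_t).
With mu = 3/5, sigma = 2*sqrt(2), x_0 = 8/5, this gives:
  X_t = 8/5 * exp((-17/5) * t + (2*sqrt(2)) * B_t).
Since sigma*B_t ~ Normal(0, sigma^2 t), E[exp(sigma*B_t)] = exp(sigma^2 t / 2); so E[X_t] = x_0 * exp((mu - sigma^2/2) t) * exp(sigma^2 t / 2) = x_0 * exp(mu t) = 8*exp(3*t/5)/5.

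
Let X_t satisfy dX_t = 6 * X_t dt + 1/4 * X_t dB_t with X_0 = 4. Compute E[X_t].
E[X_t] = 4*exp(6*t)

For GBM dX = mu X dt + sigma X dB with X_0 = x_0, apply Itô to Y = log X: dY = (mu - sigma^2/2) dt + sigma dB, so Y_t = log(x_0) + (mu - sigma^2/2) t + sigma B_t and hence X_t = x_0 * exp((mu - sigma^2/2) t + sigma B_t).
With mu = 6, sigma = 1/4, x_0 = 4, this gives:
  X_t = 4 * exp((191/32) * t + (1/4) * B_t).
Since sigma*B_t ~ Normal(0, sigma^2 t), E[exp(sigma*B_t)] = exp(sigma^2 t / 2); so E[X_t] = x_0 * exp((mu - sigma^2/2) t) * exp(sigma^2 t / 2) = x_0 * exp(mu t) = 4*exp(6*t).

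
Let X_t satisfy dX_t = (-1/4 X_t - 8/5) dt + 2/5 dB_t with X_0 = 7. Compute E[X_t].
E[X_t] = -32/5 + 67*exp(-t/4)/5

Taking expectations and using E[dB_t] = 0, the mean m(t) = E[X_t] satisfies the ODE m'(t) = a m(t) + b with m(0) = x_0. With a = -1/4, b = -8/5, x_0 = 7, the solution is
  m(t) = x_0 * exp(a t) + (b/a) * (exp(a t) - 1)
       = 7 * exp((-1/4) t) + ((-8/5)/(-1/4)) * (exp((-1/4) t) - 1)
       = -32/5 + 67*exp(-t/4)/5.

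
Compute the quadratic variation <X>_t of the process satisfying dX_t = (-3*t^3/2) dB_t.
<X>_t = 9*t^7/28

For an Itô process dX_t = a(t) dt + b(t) dB_t, the quadratic variation is <X>_t = int_0^t b(s)^2 ds (the drift term does not contribute). Here b(s) = -3*s^3/2, so
  b(s)^2 = 9*s^6/4.
Integrating from 0 to t:
  <X>_t = int_0^t (9*s^6/4) ds = 9*t^7/28.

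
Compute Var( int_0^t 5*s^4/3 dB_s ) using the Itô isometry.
Var = 25*t^9/81

The Itô integral of a deterministic integrand f(s) has mean 0 because each increment f(s) * (B_{s+ds} - B_s) has mean 0. By the Itô isometry:
  Var( int_0^t f(s) dB_s ) = E[ (int_0^t f(s) dB_s)^2 ] = int_0^t f(s)^2 ds.
Here f(s) = 5*s^4/3, so f(s)^2 = 25*s^8/9. Integrate:
  int_0^t (25*s^8/9) ds = 25*t^9/81.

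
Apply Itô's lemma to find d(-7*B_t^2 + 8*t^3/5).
d(-7*B_t^2 + 8*t^3/5) = (24*t^2/5 - 7) dt + (-14*B_t) dB_t

Itô's formula for f(t, x): d f(t, B_t) = (f_t + (1/2) f_xx) dt + f_x dB_t. Compute partials of f(t, x) = 8*t^3/5 - 7*x^2:
  f_t(t,x)  = 24*t^2/5
  f_x(t,x)  = -14*x
  f_xx(t,x) = -14
Assemble drift = f_t + (1/2) f_xx = 24*t^2/5 - 7 and diffusion = f_x = -14*x. Substituting x = B_t:
  d(-7*B_t^2 + 8*t^3/5) = (24*t^2/5 - 7) dt + (-14*B_t) dB_t.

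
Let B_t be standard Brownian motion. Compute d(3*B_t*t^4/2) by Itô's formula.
d(3*B_t*t^4/2) = (6*B_t*t^3) dt + (3*t^4/2) dB_t

Itô's formula for f(t, x): d f(t, B_t) = (f_t + (1/2) f_xx) dt + f_x dB_t. Compute partials of f(t, x) = 3*t^4*x/2:
  f_t(t,x)  = 6*t^3*x
  f_x(t,x)  = 3*t^4/2
  f_xx(t,x) = 0
Assemble drift = f_t + (1/2) f_xx = 6*t^3*x and diffusion = f_x = 3*t^4/2. Substituting x = B_t:
  d(3*B_t*t^4/2) = (6*B_t*t^3) dt + (3*t^4/2) dB_t.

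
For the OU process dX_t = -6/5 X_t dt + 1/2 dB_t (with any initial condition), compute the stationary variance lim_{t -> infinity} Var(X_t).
lim Var(X_t) = 5/48

The OU SDE dX = -theta X dt + sigma dB admits the integrating factor exp(theta t): d(exp(theta t) X_t) = sigma exp(theta t) dB_t. Integrating from 0 to t gives X_t = x_0 * exp(-theta t) + sigma * int_0^t exp(-theta (t-s)) dB_s for any initial x_0. The Itô integral has variance (by the Itô isometry) sigma^2 * int_0^t exp(-2 theta (t - s)) ds = sigma^2 * (1 - exp(-2 theta t)) / (2 theta), independent of x_0.
With theta = 6/5, sigma = 1/2:
  Var(X_t) = (1/2)^2 * (1 - exp(-2*6/5 t)) / (2 * 6/5) = 5/48 - 5*exp(-12*t/5)/48.
As t -> infinity, exp(-2*6/5 t) -> 0, so the stationary variance is sigma^2 / (2 theta) = 5/48.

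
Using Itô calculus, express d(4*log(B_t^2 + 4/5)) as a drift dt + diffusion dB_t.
d(4*log(B_t^2 + 4/5)) = (20*(4 - 5*B_t^2)/(5*B_t^2 + 4)^2) dt + (40*B_t/(5*B_t^2 + 4)) dB_t

Itô's formula for f(B_t) gives d f(B_t) = f'(B_t) dB_t + (1/2) f''(B_t) dt. Compute derivatives of f(x) = 4*log(x^2 + 4/5):
  f'(x)  = 40*x/(5*x^2 + 4)
  f''(x) = 40*(4 - 5*x^2)/(5*x^2 + 4)^2
Substitute x = B_t and multiply the f'' term by 1/2:
  drift     = (1/2) * (40*(4 - 5*x^2)/(5*x^2 + 4)^2) evaluated at B_t = 20*(4 - 5*B_t^2)/(5*B_t^2 + 4)^2
  diffusion = (40*x/(5*x^2 + 4)) evaluated at B_t = 40*B_t/(5*B_t^2 + 4)
Therefore d(4*log(B_t^2 + 4/5)) = (20*(4 - 5*B_t^2)/(5*B_t^2 + 4)^2) dt + (40*B_t/(5*B_t^2 + 4)) dB_t.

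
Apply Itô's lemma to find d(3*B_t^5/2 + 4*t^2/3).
d(3*B_t^5/2 + 4*t^2/3) = (15*B_t^3 + 8*t/3) dt + (15*B_t^4/2) dB_t

Itô's formula for f(t, x): d f(t, B_t) = (f_t + (1/2) f_xx) dt + f_x dB_t. Compute partials of f(t, x) = 4*t^2/3 + 3*x^5/2:
  f_t(t,x)  = 8*t/3
  f_x(t,x)  = 15*x^4/2
  f_xx(t,x) = 30*x^3
Assemble drift = f_t + (1/2) f_xx = 8*t/3 + 15*x^3 and diffusion = f_x = 15*x^4/2. Substituting x = B_t:
  d(3*B_t^5/2 + 4*t^2/3) = (15*B_t^3 + 8*t/3) dt + (15*B_t^4/2) dB_t.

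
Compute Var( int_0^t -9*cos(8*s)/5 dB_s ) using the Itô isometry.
Var = 81*t/50 + 81*sin(8*t)*cos(8*t)/400

The Itô integral of a deterministic integrand f(s) has mean 0 because each increment f(s) * (B_{s+ds} - B_s) has mean 0. By the Itô isometry:
  Var( int_0^t f(s) dB_s ) = E[ (int_0^t f(s) dB_s)^2 ] = int_0^t f(s)^2 ds.
Here f(s) = -9*cos(8*s)/5, so f(s)^2 = 81*cos(8*s)^2/25. Integrate:
  int_0^t (81*cos(8*s)^2/25) ds = 81*t/50 + 81*sin(8*t)*cos(8*t)/400.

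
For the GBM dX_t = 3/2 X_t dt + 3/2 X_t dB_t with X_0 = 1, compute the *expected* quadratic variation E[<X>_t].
E[<X>_t] = 3*exp(21*t/4)/7 - 3/7

<X>_t = int_0^t ((3/2) * X_s)^2 ds. Taking expectation inside the integral: E[<X>_t] = (3/2)^2 * int_0^t E[X_s^2] ds. For GBM, E[X_s^2] = x_0^2 * exp((2 mu + sigma^2) s). Integrating:
  E[<X>_t] = (3/2)^2 * 1^2 * (exp((2*(3/2) + (3/2)^2) t) - 1) / (2*(3/2) + (3/2)^2)
           = (3/2)^2 * 1^2 * (exp((21/4) t) - 1) / (21/4) = 3*exp(21*t/4)/7 - 3/7.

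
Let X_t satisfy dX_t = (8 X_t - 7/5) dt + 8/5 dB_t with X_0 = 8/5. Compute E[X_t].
E[X_t] = 57*exp(8*t)/40 + 7/40

Taking expectations and using E[dB_t] = 0, the mean m(t) = E[X_t] satisfies the ODE m'(t) = a m(t) + b with m(0) = x_0. With a = 8, b = -7/5, x_0 = 8/5, the solution is
  m(t) = x_0 * exp(a t) + (b/a) * (exp(a t) - 1)
       = (8/5) * exp(8 t) + ((-7/5)/8) * (exp(8 t) - 1)
       = 57*exp(8*t)/40 + 7/40.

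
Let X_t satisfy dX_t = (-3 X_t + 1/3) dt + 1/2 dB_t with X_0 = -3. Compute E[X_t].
E[X_t] = 1/9 - 28*exp(-3*t)/9

Taking expectations and using E[dB_t] = 0, the mean m(t) = E[X_t] satisfies the ODE m'(t) = a m(t) + b with m(0) = x_0. With a = -3, b = 1/3, x_0 = -3, the solution is
  m(t) = x_0 * exp(a t) + (b/a) * (exp(a t) - 1)
       = (-3) * exp((-3) t) + ((1/3)/(-3)) * (exp((-3) t) - 1)
       = 1/9 - 28*exp(-3*t)/9.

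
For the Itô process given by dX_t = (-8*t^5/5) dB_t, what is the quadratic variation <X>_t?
<X>_t = 64*t^11/275

For an Itô process dX_t = a(t) dt + b(t) dB_t, the quadratic variation is <X>_t = int_0^t b(s)^2 ds (the drift term does not contribute). Here b(s) = -8*s^5/5, so
  b(s)^2 = 64*s^10/25.
Integrating from 0 to t:
  <X>_t = int_0^t (64*s^10/25) ds = 64*t^11/275.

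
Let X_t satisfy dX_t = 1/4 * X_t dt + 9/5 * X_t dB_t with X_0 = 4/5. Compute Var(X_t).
Var(X_t) = 16*(exp(81*t/25) - 1)*exp(t/2)/25

For GBM dX = mu X dt + sigma X dB with X_0 = x_0, apply Itô to Y = log X: dY = (mu - sigma^2/2) dt + sigma dB, so Y_t = log(x_0) + (mu - sigma^2/2) t + sigma B_t and hence X_t = x_0 * exp((mu - sigma^2/2) t + sigma B_t).
With mu = 1/4, sigma = 9/5, x_0 = 4/5, this gives:
  X_t = 4/5 * exp((-137/100) * t + (9/5) * B_t).
Since sigma*B_t ~ Normal(0, sigma^2 t), E[exp(sigma*B_t)] = exp(sigma^2 t / 2); so E[X_t] = x_0 * exp((mu - sigma^2/2) t) * exp(sigma^2 t / 2) = x_0 * exp(mu t) = 4*exp(t/4)/5.
Var(X_t) = E[X_t^2] - (E[X_t])^2 = x_0^2 * exp(2 mu t) * (exp(sigma^2 t) - 1) = 16*(exp(81*t/25) - 1)*exp(t/2)/25.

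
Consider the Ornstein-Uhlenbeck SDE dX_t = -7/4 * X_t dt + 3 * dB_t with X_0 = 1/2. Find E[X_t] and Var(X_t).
E[X_t] = exp(-7*t/4)/2; Var(X_t) = 18/7 - 18*exp(-7*t/2)/7

The OU SDE dX = -theta X dt + sigma dB admits the integrating factor exp(theta t): d(exp(theta t) X_t) = sigma exp(theta t) dB_t. Integrating from 0 to t:
  X_t = x_0 * exp(-theta t) + sigma * int_0^t exp(-theta (t-s)) dB_s.
The Itô integral has mean 0 and (by the Itô isometry) variance sigma^2 * int_0^t exp(-2 theta (t - s)) ds = sigma^2 * (1 - exp(-2 theta t)) / (2 theta).
With theta = 7/4, sigma = 3, x_0 = 1/2:
  E[X_t] = 1/2 * exp(-7/4 t) = exp(-7*t/4)/2
  Var(X_t) = (3)^2 * (1 - exp(-2*7/4 t)) / (2 * 7/4) = 18/7 - 18*exp(-7*t/2)/7.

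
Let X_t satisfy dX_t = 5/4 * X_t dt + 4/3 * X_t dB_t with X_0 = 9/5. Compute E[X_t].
E[X_t] = 9*exp(5*t/4)/5

For GBM dX = mu X dt + sigma X dB with X_0 = x_0, apply Itô to Y = log X: dY = (mu - sigma^2/2) dt + sigma dB, so Y_t = log(x_0) + (mu - sigma^2/2) t + sigma B_t and hence X_t = x_0 * exp((mu - sigma^2/2) t + sigma B_t).
With mu = 5/4, sigma = 4/3, x_0 = 9/5, this gives:
  X_t = 9/5 * exp((13/36) * t + (4/3) * B_t).
Since sigma*B_t ~ Normal(0, sigma^2 t), E[exp(sigma*B_t)] = exp(sigma^2 t / 2); so E[X_t] = x_0 * exp((mu - sigma^2/2) t) * exp(sigma^2 t / 2) = x_0 * exp(mu t) = 9*exp(5*t/4)/5.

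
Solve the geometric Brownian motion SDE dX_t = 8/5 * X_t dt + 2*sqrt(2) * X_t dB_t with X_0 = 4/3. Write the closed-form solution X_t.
X_t = 4/3 * exp((-12/5) * t + (2*sqrt(2)) * B_t)

For GBM dX = mu X dt + sigma X dB with X_0 = x_0, apply Itô to Y = log X: dY = (mu - sigma^2/2) dt + sigma dB, so Y_t = log(x_0) + (mu - sigma^2/2) t + sigma B_t and hence X_t = x_0 * exp((mu - sigma^2/2) t + sigma B_t).
With mu = 8/5, sigma = 2*sqrt(2), x_0 = 4/3, this gives:
  X_t = 4/3 * exp((-12/5) * t + (2*sqrt(2)) * B_t).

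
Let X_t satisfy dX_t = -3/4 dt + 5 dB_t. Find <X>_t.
<X>_t = 25*t

For an Itô process dX_t = a(t) dt + b(t) dB_t, the quadratic variation is <X>_t = int_0^t b(s)^2 ds (the drift term does not contribute). Here b(s) = 5, so
  b(s)^2 = 25.
Integrating from 0 to t:
  <X>_t = int_0^t (25) ds = 25*t.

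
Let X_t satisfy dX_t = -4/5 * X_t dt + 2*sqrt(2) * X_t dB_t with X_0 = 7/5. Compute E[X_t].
E[X_t] = 7*exp(-4*t/5)/5

For GBM dX = mu X dt + sigma X dB with X_0 = x_0, apply Itô to Y = log X: dY = (mu - sigma^2/2) dt + sigma dB, so Y_t = log(x_0) + (mu - sigma^2/2) t + sigma B_t and hence X_t = x_0 * exp((mu - sigma^2/2) t + sigma B_t).
With mu = -4/5, sigma = 2*sqrt(2), x_0 = 7/5, this gives:
  X_t = 7/5 * exp((-24/5) * t + (2*sqrt(2)) * B_t).
Since sigma*B_t ~ Normal(0, sigma^2 t), E[exp(sigma*B_t)] = exp(sigma^2 t / 2); so E[X_t] = x_0 * exp((mu - sigma^2/2) t) * exp(sigma^2 t / 2) = x_0 * exp(mu t) = 7*exp(-4*t/5)/5.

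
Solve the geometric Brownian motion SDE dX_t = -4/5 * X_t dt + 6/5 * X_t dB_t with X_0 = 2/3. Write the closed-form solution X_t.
X_t = 2/3 * exp((-38/25) * t + (6/5) * B_t)

For GBM dX = mu X dt + sigma X dB with X_0 = x_0, apply Itô to Y = log X: dY = (mu - sigma^2/2) dt + sigma dB, so Y_t = log(x_0) + (mu - sigma^2/2) t + sigma B_t and hence X_t = x_0 * exp((mu - sigma^2/2) t + sigma B_t).
With mu = -4/5, sigma = 6/5, x_0 = 2/3, this gives:
  X_t = 2/3 * exp((-38/25) * t + (6/5) * B_t).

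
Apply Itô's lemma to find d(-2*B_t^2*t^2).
d(-2*B_t^2*t^2) = (2*t*(-2*B_t^2 - t)) dt + (-4*B_t*t^2) dB_t

Itô's formula for f(t, x): d f(t, B_t) = (f_t + (1/2) f_xx) dt + f_x dB_t. Compute partials of f(t, x) = -2*t^2*x^2:
  f_t(t,x)  = -4*t*x^2
  f_x(t,x)  = -4*t^2*x
  f_xx(t,x) = -4*t^2
Assemble drift = f_t + (1/2) f_xx = 2*t*(-t - 2*x^2) and diffusion = f_x = -4*t^2*x. Substituting x = B_t:
  d(-2*B_t^2*t^2) = (2*t*(-2*B_t^2 - t)) dt + (-4*B_t*t^2) dB_t.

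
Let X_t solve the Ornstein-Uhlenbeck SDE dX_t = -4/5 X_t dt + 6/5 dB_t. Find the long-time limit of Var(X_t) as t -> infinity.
lim Var(X_t) = 9/10

The OU SDE dX = -theta X dt + sigma dB admits the integrating factor exp(theta t): d(exp(theta t) X_t) = sigma exp(theta t) dB_t. Integrating from 0 to t gives X_t = x_0 * exp(-theta t) + sigma * int_0^t exp(-theta (t-s)) dB_s for any initial x_0. The Itô integral has variance (by the Itô isometry) sigma^2 * int_0^t exp(-2 theta (t - s)) ds = sigma^2 * (1 - exp(-2 theta t)) / (2 theta), independent of x_0.
With theta = 4/5, sigma = 6/5:
  Var(X_t) = (6/5)^2 * (1 - exp(-2*4/5 t)) / (2 * 4/5) = 9/10 - 9*exp(-8*t/5)/10.
As t -> infinity, exp(-2*4/5 t) -> 0, so the stationary variance is sigma^2 / (2 theta) = 9/10.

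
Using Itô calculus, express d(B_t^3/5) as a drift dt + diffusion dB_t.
d(B_t^3/5) = (3*B_t/5) dt + (3*B_t^2/5) dB_t

Itô's formula for f(B_t) gives d f(B_t) = f'(B_t) dB_t + (1/2) f''(B_t) dt. Compute derivatives of f(x) = x^3/5:
  f'(x)  = 3*x^2/5
  f''(x) = 6*x/5
Substitute x = B_t and multiply the f'' term by 1/2:
  drift     = (1/2) * (6*x/5) evaluated at B_t = 3*B_t/5
  diffusion = (3*x^2/5) evaluated at B_t = 3*B_t^2/5
Therefore d(B_t^3/5) = (3*B_t/5) dt + (3*B_t^2/5) dB_t.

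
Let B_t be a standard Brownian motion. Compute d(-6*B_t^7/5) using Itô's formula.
d(-6*B_t^7/5) = (-126*B_t^5/5) dt + (-42*B_t^6/5) dB_t

Itô's formula for f(B_t) gives d f(B_t) = f'(B_t) dB_t + (1/2) f''(B_t) dt. Compute derivatives of f(x) = -6*x^7/5:
  f'(x)  = -42*x^6/5
  f''(x) = -252*x^5/5
Substitute x = B_t and multiply the f'' term by 1/2:
  drift     = (1/2) * (-252*x^5/5) evaluated at B_t = -126*B_t^5/5
  diffusion = (-42*x^6/5) evaluated at B_t = -42*B_t^6/5
Therefore d(-6*B_t^7/5) = (-126*B_t^5/5) dt + (-42*B_t^6/5) dB_t.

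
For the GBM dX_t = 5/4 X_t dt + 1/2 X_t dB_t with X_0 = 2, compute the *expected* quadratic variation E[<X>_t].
E[<X>_t] = 4*exp(11*t/4)/11 - 4/11

<X>_t = int_0^t ((1/2) * X_s)^2 ds. Taking expectation inside the integral: E[<X>_t] = (1/2)^2 * int_0^t E[X_s^2] ds. For GBM, E[X_s^2] = x_0^2 * exp((2 mu + sigma^2) s). Integrating:
  E[<X>_t] = (1/2)^2 * 2^2 * (exp((2*(5/4) + (1/2)^2) t) - 1) / (2*(5/4) + (1/2)^2)
           = (1/2)^2 * 2^2 * (exp((11/4) t) - 1) / (11/4) = 4*exp(11*t/4)/11 - 4/11.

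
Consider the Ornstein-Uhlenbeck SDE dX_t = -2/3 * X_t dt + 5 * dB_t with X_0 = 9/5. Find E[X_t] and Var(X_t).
E[X_t] = 9*exp(-2*t/3)/5; Var(X_t) = 75/4 - 75*exp(-4*t/3)/4

The OU SDE dX = -theta X dt + sigma dB admits the integrating factor exp(theta t): d(exp(theta t) X_t) = sigma exp(theta t) dB_t. Integrating from 0 to t:
  X_t = x_0 * exp(-theta t) + sigma * int_0^t exp(-theta (t-s)) dB_s.
The Itô integral has mean 0 and (by the Itô isometry) variance sigma^2 * int_0^t exp(-2 theta (t - s)) ds = sigma^2 * (1 - exp(-2 theta t)) / (2 theta).
With theta = 2/3, sigma = 5, x_0 = 9/5:
  E[X_t] = 9/5 * exp(-2/3 t) = 9*exp(-2*t/3)/5
  Var(X_t) = (5)^2 * (1 - exp(-2*2/3 t)) / (2 * 2/3) = 75/4 - 75*exp(-4*t/3)/4.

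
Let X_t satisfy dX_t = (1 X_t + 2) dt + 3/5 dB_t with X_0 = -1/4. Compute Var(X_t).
Var(X_t) = 9*exp(2*t)/50 - 9/50

The variance V(t) = Var(X_t) satisfies V'(t) = 2 a V(t) + c^2 with V(0) = 0 (drift coefficient is linear in X, diffusion is constant). With a = 1, c = 3/5, the solution is
  V(t) = (c^2 / (2 a)) * (exp(2 a t) - 1)
       = ((3/5)^2 / (2*1)) * (exp(2 t) - 1)
       = 9*exp(2*t)/50 - 9/50.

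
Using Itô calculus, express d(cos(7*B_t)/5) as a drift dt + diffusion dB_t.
d(cos(7*B_t)/5) = (-49*cos(7*B_t)/10) dt + (-7*sin(7*B_t)/5) dB_t

Itô's formula for f(B_t) gives d f(B_t) = f'(B_t) dB_t + (1/2) f''(B_t) dt. Compute derivatives of f(x) = cos(7*x)/5:
  f'(x)  = -7*sin(7*x)/5
  f''(x) = -49*cos(7*x)/5
Substitute x = B_t and multiply the f'' term by 1/2:
  drift     = (1/2) * (-49*cos(7*x)/5) evaluated at B_t = -49*cos(7*B_t)/10
  diffusion = (-7*sin(7*x)/5) evaluated at B_t = -7*sin(7*B_t)/5
Therefore d(cos(7*B_t)/5) = (-49*cos(7*B_t)/10) dt + (-7*sin(7*B_t)/5) dB_t.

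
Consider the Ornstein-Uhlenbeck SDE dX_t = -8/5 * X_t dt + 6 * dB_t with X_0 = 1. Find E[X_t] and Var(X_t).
E[X_t] = exp(-8*t/5); Var(X_t) = 45/4 - 45*exp(-16*t/5)/4

The OU SDE dX = -theta X dt + sigma dB admits the integrating factor exp(theta t): d(exp(theta t) X_t) = sigma exp(theta t) dB_t. Integrating from 0 to t:
  X_t = x_0 * exp(-theta t) + sigma * int_0^t exp(-theta (t-s)) dB_s.
The Itô integral has mean 0 and (by the Itô isometry) variance sigma^2 * int_0^t exp(-2 theta (t - s)) ds = sigma^2 * (1 - exp(-2 theta t)) / (2 theta).
With theta = 8/5, sigma = 6, x_0 = 1:
  E[X_t] = 1 * exp(-8/5 t) = exp(-8*t/5)
  Var(X_t) = (6)^2 * (1 - exp(-2*8/5 t)) / (2 * 8/5) = 45/4 - 45*exp(-16*t/5)/4.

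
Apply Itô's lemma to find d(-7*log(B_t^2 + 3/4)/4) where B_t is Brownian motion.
d(-7*log(B_t^2 + 3/4)/4) = (7*(4*B_t^2 - 3)/(4*B_t^2 + 3)^2) dt + (-14*B_t/(4*B_t^2 + 3)) dB_t

Itô's formula for f(B_t) gives d f(B_t) = f'(B_t) dB_t + (1/2) f''(B_t) dt. Compute derivatives of f(x) = -7*log(x^2 + 3/4)/4:
  f'(x)  = -14*x/(4*x^2 + 3)
  f''(x) = 14*(4*x^2 - 3)/(4*x^2 + 3)^2
Substitute x = B_t and multiply the f'' term by 1/2:
  drift     = (1/2) * (14*(4*x^2 - 3)/(4*x^2 + 3)^2) evaluated at B_t = 7*(4*B_t^2 - 3)/(4*B_t^2 + 3)^2
  diffusion = (-14*x/(4*x^2 + 3)) evaluated at B_t = -14*B_t/(4*B_t^2 + 3)
Therefore d(-7*log(B_t^2 + 3/4)/4) = (7*(4*B_t^2 - 3)/(4*B_t^2 + 3)^2) dt + (-14*B_t/(4*B_t^2 + 3)) dB_t.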